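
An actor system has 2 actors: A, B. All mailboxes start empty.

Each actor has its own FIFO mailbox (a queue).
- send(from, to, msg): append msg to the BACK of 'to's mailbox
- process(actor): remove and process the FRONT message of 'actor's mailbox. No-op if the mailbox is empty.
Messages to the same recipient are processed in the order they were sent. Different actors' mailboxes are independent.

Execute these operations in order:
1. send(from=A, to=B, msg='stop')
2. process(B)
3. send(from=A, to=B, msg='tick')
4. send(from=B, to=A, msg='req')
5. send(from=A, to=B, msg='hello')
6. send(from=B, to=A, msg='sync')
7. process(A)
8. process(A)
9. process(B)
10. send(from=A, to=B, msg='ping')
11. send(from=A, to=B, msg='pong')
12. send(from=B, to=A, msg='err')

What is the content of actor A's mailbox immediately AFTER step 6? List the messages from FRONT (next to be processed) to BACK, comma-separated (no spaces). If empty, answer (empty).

After 1 (send(from=A, to=B, msg='stop')): A:[] B:[stop]
After 2 (process(B)): A:[] B:[]
After 3 (send(from=A, to=B, msg='tick')): A:[] B:[tick]
After 4 (send(from=B, to=A, msg='req')): A:[req] B:[tick]
After 5 (send(from=A, to=B, msg='hello')): A:[req] B:[tick,hello]
After 6 (send(from=B, to=A, msg='sync')): A:[req,sync] B:[tick,hello]

req,sync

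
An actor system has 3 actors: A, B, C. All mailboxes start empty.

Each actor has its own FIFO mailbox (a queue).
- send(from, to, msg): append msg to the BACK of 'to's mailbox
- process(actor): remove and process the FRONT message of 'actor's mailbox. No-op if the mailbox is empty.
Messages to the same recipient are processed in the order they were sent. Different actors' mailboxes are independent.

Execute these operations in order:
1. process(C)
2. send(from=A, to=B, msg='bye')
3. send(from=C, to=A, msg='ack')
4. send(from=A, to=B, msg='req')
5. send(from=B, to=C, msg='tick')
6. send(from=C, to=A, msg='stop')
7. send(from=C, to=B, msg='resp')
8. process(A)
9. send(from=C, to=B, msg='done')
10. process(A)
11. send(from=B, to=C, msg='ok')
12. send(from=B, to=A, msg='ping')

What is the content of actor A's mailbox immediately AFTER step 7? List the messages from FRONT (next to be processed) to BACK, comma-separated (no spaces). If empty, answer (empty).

After 1 (process(C)): A:[] B:[] C:[]
After 2 (send(from=A, to=B, msg='bye')): A:[] B:[bye] C:[]
After 3 (send(from=C, to=A, msg='ack')): A:[ack] B:[bye] C:[]
After 4 (send(from=A, to=B, msg='req')): A:[ack] B:[bye,req] C:[]
After 5 (send(from=B, to=C, msg='tick')): A:[ack] B:[bye,req] C:[tick]
After 6 (send(from=C, to=A, msg='stop')): A:[ack,stop] B:[bye,req] C:[tick]
After 7 (send(from=C, to=B, msg='resp')): A:[ack,stop] B:[bye,req,resp] C:[tick]

ack,stop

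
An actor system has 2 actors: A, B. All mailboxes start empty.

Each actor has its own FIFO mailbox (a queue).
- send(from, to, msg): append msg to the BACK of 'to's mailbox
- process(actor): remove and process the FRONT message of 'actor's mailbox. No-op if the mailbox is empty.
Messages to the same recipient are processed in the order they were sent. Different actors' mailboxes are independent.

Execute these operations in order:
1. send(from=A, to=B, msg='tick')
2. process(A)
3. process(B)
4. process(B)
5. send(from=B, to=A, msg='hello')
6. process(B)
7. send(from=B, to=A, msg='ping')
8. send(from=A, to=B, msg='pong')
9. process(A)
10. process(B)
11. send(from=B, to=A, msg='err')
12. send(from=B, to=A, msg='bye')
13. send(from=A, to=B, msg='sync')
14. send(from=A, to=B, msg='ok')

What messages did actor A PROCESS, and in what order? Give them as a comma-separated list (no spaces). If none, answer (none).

Answer: hello

Derivation:
After 1 (send(from=A, to=B, msg='tick')): A:[] B:[tick]
After 2 (process(A)): A:[] B:[tick]
After 3 (process(B)): A:[] B:[]
After 4 (process(B)): A:[] B:[]
After 5 (send(from=B, to=A, msg='hello')): A:[hello] B:[]
After 6 (process(B)): A:[hello] B:[]
After 7 (send(from=B, to=A, msg='ping')): A:[hello,ping] B:[]
After 8 (send(from=A, to=B, msg='pong')): A:[hello,ping] B:[pong]
After 9 (process(A)): A:[ping] B:[pong]
After 10 (process(B)): A:[ping] B:[]
After 11 (send(from=B, to=A, msg='err')): A:[ping,err] B:[]
After 12 (send(from=B, to=A, msg='bye')): A:[ping,err,bye] B:[]
After 13 (send(from=A, to=B, msg='sync')): A:[ping,err,bye] B:[sync]
After 14 (send(from=A, to=B, msg='ok')): A:[ping,err,bye] B:[sync,ok]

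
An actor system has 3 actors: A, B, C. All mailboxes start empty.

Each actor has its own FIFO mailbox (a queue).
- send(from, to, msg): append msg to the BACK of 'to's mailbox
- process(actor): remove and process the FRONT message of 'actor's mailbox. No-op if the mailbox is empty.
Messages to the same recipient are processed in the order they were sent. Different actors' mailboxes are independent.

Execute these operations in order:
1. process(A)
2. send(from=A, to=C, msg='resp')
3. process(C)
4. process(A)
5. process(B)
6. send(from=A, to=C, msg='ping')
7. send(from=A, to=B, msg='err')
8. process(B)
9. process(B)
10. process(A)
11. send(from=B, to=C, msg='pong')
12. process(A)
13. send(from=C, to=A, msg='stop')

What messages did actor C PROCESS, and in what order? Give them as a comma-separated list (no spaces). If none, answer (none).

Answer: resp

Derivation:
After 1 (process(A)): A:[] B:[] C:[]
After 2 (send(from=A, to=C, msg='resp')): A:[] B:[] C:[resp]
After 3 (process(C)): A:[] B:[] C:[]
After 4 (process(A)): A:[] B:[] C:[]
After 5 (process(B)): A:[] B:[] C:[]
After 6 (send(from=A, to=C, msg='ping')): A:[] B:[] C:[ping]
After 7 (send(from=A, to=B, msg='err')): A:[] B:[err] C:[ping]
After 8 (process(B)): A:[] B:[] C:[ping]
After 9 (process(B)): A:[] B:[] C:[ping]
After 10 (process(A)): A:[] B:[] C:[ping]
After 11 (send(from=B, to=C, msg='pong')): A:[] B:[] C:[ping,pong]
After 12 (process(A)): A:[] B:[] C:[ping,pong]
After 13 (send(from=C, to=A, msg='stop')): A:[stop] B:[] C:[ping,pong]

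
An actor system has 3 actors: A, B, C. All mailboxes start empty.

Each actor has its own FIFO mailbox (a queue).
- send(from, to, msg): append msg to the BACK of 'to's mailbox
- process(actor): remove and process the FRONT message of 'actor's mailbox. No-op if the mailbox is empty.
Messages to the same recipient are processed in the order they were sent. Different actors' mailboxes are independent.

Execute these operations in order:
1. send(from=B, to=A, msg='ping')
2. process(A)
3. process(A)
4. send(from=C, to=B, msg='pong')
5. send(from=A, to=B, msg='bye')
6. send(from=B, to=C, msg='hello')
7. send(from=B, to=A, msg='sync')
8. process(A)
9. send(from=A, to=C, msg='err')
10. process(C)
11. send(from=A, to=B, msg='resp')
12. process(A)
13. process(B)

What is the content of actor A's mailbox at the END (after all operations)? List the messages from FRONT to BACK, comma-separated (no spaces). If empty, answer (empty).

After 1 (send(from=B, to=A, msg='ping')): A:[ping] B:[] C:[]
After 2 (process(A)): A:[] B:[] C:[]
After 3 (process(A)): A:[] B:[] C:[]
After 4 (send(from=C, to=B, msg='pong')): A:[] B:[pong] C:[]
After 5 (send(from=A, to=B, msg='bye')): A:[] B:[pong,bye] C:[]
After 6 (send(from=B, to=C, msg='hello')): A:[] B:[pong,bye] C:[hello]
After 7 (send(from=B, to=A, msg='sync')): A:[sync] B:[pong,bye] C:[hello]
After 8 (process(A)): A:[] B:[pong,bye] C:[hello]
After 9 (send(from=A, to=C, msg='err')): A:[] B:[pong,bye] C:[hello,err]
After 10 (process(C)): A:[] B:[pong,bye] C:[err]
After 11 (send(from=A, to=B, msg='resp')): A:[] B:[pong,bye,resp] C:[err]
After 12 (process(A)): A:[] B:[pong,bye,resp] C:[err]
After 13 (process(B)): A:[] B:[bye,resp] C:[err]

Answer: (empty)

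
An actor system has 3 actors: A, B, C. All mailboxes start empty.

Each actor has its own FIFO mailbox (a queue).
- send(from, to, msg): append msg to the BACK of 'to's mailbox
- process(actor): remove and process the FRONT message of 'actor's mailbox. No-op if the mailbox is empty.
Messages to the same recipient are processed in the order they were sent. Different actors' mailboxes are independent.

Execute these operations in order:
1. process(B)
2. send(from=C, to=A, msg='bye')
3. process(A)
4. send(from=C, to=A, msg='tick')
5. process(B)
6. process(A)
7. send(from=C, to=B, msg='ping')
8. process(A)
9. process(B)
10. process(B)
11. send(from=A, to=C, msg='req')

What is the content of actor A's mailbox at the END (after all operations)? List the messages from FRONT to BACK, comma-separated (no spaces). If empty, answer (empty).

After 1 (process(B)): A:[] B:[] C:[]
After 2 (send(from=C, to=A, msg='bye')): A:[bye] B:[] C:[]
After 3 (process(A)): A:[] B:[] C:[]
After 4 (send(from=C, to=A, msg='tick')): A:[tick] B:[] C:[]
After 5 (process(B)): A:[tick] B:[] C:[]
After 6 (process(A)): A:[] B:[] C:[]
After 7 (send(from=C, to=B, msg='ping')): A:[] B:[ping] C:[]
After 8 (process(A)): A:[] B:[ping] C:[]
After 9 (process(B)): A:[] B:[] C:[]
After 10 (process(B)): A:[] B:[] C:[]
After 11 (send(from=A, to=C, msg='req')): A:[] B:[] C:[req]

Answer: (empty)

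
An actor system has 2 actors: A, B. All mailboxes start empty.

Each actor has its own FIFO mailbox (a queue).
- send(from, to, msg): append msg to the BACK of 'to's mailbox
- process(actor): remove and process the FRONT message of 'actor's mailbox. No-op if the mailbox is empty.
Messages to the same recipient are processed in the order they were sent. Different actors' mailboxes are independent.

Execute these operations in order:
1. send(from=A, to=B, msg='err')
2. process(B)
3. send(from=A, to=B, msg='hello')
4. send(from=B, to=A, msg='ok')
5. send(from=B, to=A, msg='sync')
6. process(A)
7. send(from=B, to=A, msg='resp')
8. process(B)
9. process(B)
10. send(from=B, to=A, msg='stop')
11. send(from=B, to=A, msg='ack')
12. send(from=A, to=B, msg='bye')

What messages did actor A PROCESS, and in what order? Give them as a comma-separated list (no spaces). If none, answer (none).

Answer: ok

Derivation:
After 1 (send(from=A, to=B, msg='err')): A:[] B:[err]
After 2 (process(B)): A:[] B:[]
After 3 (send(from=A, to=B, msg='hello')): A:[] B:[hello]
After 4 (send(from=B, to=A, msg='ok')): A:[ok] B:[hello]
After 5 (send(from=B, to=A, msg='sync')): A:[ok,sync] B:[hello]
After 6 (process(A)): A:[sync] B:[hello]
After 7 (send(from=B, to=A, msg='resp')): A:[sync,resp] B:[hello]
After 8 (process(B)): A:[sync,resp] B:[]
After 9 (process(B)): A:[sync,resp] B:[]
After 10 (send(from=B, to=A, msg='stop')): A:[sync,resp,stop] B:[]
After 11 (send(from=B, to=A, msg='ack')): A:[sync,resp,stop,ack] B:[]
After 12 (send(from=A, to=B, msg='bye')): A:[sync,resp,stop,ack] B:[bye]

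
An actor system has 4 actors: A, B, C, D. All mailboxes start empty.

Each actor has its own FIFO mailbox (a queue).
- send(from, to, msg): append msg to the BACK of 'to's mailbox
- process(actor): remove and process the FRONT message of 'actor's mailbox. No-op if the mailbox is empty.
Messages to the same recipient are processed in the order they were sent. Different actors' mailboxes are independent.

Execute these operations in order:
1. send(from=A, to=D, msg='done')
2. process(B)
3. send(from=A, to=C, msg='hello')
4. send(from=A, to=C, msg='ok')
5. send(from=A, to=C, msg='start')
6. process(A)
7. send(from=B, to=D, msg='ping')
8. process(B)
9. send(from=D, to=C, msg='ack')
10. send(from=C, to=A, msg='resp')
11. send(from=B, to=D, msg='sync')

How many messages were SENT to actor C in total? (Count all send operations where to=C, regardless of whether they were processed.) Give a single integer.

Answer: 4

Derivation:
After 1 (send(from=A, to=D, msg='done')): A:[] B:[] C:[] D:[done]
After 2 (process(B)): A:[] B:[] C:[] D:[done]
After 3 (send(from=A, to=C, msg='hello')): A:[] B:[] C:[hello] D:[done]
After 4 (send(from=A, to=C, msg='ok')): A:[] B:[] C:[hello,ok] D:[done]
After 5 (send(from=A, to=C, msg='start')): A:[] B:[] C:[hello,ok,start] D:[done]
After 6 (process(A)): A:[] B:[] C:[hello,ok,start] D:[done]
After 7 (send(from=B, to=D, msg='ping')): A:[] B:[] C:[hello,ok,start] D:[done,ping]
After 8 (process(B)): A:[] B:[] C:[hello,ok,start] D:[done,ping]
After 9 (send(from=D, to=C, msg='ack')): A:[] B:[] C:[hello,ok,start,ack] D:[done,ping]
After 10 (send(from=C, to=A, msg='resp')): A:[resp] B:[] C:[hello,ok,start,ack] D:[done,ping]
After 11 (send(from=B, to=D, msg='sync')): A:[resp] B:[] C:[hello,ok,start,ack] D:[done,ping,sync]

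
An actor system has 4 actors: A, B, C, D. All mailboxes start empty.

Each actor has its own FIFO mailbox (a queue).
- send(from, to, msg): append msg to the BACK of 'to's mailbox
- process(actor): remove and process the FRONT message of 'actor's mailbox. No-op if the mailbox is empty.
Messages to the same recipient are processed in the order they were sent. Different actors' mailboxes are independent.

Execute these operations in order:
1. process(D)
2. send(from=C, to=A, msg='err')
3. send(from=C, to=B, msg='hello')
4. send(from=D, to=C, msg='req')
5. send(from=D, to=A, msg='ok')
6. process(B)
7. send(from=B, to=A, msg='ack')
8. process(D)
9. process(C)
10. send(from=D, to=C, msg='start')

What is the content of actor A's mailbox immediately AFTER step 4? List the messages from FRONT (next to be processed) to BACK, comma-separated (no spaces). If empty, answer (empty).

After 1 (process(D)): A:[] B:[] C:[] D:[]
After 2 (send(from=C, to=A, msg='err')): A:[err] B:[] C:[] D:[]
After 3 (send(from=C, to=B, msg='hello')): A:[err] B:[hello] C:[] D:[]
After 4 (send(from=D, to=C, msg='req')): A:[err] B:[hello] C:[req] D:[]

err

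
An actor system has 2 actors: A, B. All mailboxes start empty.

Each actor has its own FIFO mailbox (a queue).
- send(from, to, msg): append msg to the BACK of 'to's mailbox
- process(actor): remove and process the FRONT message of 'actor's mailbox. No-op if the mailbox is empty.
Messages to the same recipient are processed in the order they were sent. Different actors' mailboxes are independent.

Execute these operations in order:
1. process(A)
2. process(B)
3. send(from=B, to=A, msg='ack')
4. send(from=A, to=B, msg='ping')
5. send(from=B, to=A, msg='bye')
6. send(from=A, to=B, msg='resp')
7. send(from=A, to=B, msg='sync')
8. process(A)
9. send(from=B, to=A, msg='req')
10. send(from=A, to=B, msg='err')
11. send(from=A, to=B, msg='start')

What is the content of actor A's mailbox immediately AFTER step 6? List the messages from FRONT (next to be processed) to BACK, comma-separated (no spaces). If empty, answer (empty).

After 1 (process(A)): A:[] B:[]
After 2 (process(B)): A:[] B:[]
After 3 (send(from=B, to=A, msg='ack')): A:[ack] B:[]
After 4 (send(from=A, to=B, msg='ping')): A:[ack] B:[ping]
After 5 (send(from=B, to=A, msg='bye')): A:[ack,bye] B:[ping]
After 6 (send(from=A, to=B, msg='resp')): A:[ack,bye] B:[ping,resp]

ack,bye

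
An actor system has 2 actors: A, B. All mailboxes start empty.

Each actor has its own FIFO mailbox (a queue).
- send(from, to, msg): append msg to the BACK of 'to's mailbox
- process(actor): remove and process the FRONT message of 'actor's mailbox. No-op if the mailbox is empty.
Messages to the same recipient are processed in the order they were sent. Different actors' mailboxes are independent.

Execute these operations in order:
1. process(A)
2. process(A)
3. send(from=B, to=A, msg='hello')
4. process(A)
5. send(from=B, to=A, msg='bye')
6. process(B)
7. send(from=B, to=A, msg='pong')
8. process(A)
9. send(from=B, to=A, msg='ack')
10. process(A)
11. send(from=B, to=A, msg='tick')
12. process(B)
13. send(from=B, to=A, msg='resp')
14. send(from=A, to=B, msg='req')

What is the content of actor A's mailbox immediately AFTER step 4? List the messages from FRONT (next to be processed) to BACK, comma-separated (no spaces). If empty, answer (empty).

After 1 (process(A)): A:[] B:[]
After 2 (process(A)): A:[] B:[]
After 3 (send(from=B, to=A, msg='hello')): A:[hello] B:[]
After 4 (process(A)): A:[] B:[]

(empty)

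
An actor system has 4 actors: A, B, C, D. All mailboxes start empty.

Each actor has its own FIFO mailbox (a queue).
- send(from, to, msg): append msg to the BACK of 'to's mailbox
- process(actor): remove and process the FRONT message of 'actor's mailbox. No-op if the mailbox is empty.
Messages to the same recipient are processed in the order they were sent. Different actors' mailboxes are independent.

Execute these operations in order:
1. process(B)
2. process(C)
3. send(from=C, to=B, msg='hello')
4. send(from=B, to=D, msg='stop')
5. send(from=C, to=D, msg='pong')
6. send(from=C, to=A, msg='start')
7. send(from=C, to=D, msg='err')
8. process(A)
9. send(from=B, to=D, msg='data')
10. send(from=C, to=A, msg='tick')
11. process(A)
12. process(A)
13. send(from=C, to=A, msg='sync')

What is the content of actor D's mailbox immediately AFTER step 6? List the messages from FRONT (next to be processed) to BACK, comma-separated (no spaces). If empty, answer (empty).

After 1 (process(B)): A:[] B:[] C:[] D:[]
After 2 (process(C)): A:[] B:[] C:[] D:[]
After 3 (send(from=C, to=B, msg='hello')): A:[] B:[hello] C:[] D:[]
After 4 (send(from=B, to=D, msg='stop')): A:[] B:[hello] C:[] D:[stop]
After 5 (send(from=C, to=D, msg='pong')): A:[] B:[hello] C:[] D:[stop,pong]
After 6 (send(from=C, to=A, msg='start')): A:[start] B:[hello] C:[] D:[stop,pong]

stop,pong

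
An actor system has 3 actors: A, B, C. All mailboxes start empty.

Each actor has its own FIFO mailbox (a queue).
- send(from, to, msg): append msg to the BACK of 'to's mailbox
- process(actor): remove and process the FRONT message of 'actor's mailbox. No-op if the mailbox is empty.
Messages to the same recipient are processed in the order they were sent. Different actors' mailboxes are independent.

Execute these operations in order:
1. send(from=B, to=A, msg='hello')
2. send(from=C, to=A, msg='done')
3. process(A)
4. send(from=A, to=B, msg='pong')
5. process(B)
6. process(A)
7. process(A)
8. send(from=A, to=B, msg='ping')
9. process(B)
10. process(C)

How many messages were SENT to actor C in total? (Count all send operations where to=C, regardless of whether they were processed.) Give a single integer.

After 1 (send(from=B, to=A, msg='hello')): A:[hello] B:[] C:[]
After 2 (send(from=C, to=A, msg='done')): A:[hello,done] B:[] C:[]
After 3 (process(A)): A:[done] B:[] C:[]
After 4 (send(from=A, to=B, msg='pong')): A:[done] B:[pong] C:[]
After 5 (process(B)): A:[done] B:[] C:[]
After 6 (process(A)): A:[] B:[] C:[]
After 7 (process(A)): A:[] B:[] C:[]
After 8 (send(from=A, to=B, msg='ping')): A:[] B:[ping] C:[]
After 9 (process(B)): A:[] B:[] C:[]
After 10 (process(C)): A:[] B:[] C:[]

Answer: 0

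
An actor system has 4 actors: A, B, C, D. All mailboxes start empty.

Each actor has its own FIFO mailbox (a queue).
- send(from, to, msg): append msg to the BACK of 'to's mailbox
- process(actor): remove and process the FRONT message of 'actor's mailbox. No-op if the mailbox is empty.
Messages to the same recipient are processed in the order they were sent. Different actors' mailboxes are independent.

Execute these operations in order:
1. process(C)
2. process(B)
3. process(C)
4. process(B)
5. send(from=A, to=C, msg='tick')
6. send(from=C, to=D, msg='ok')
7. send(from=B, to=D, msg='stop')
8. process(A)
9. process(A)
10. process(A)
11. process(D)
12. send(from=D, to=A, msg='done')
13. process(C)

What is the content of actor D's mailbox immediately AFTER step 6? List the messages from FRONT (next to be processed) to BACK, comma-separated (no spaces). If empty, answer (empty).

After 1 (process(C)): A:[] B:[] C:[] D:[]
After 2 (process(B)): A:[] B:[] C:[] D:[]
After 3 (process(C)): A:[] B:[] C:[] D:[]
After 4 (process(B)): A:[] B:[] C:[] D:[]
After 5 (send(from=A, to=C, msg='tick')): A:[] B:[] C:[tick] D:[]
After 6 (send(from=C, to=D, msg='ok')): A:[] B:[] C:[tick] D:[ok]

ok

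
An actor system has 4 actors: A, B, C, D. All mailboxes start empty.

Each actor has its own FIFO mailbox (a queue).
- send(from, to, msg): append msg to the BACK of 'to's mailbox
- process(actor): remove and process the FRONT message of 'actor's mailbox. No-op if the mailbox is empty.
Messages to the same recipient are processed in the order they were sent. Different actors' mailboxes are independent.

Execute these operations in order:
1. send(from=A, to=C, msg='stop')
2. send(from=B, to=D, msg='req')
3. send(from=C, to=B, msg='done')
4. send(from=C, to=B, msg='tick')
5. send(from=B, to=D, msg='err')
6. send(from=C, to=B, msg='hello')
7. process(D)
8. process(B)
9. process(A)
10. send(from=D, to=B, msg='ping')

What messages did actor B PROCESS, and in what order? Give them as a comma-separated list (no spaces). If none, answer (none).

Answer: done

Derivation:
After 1 (send(from=A, to=C, msg='stop')): A:[] B:[] C:[stop] D:[]
After 2 (send(from=B, to=D, msg='req')): A:[] B:[] C:[stop] D:[req]
After 3 (send(from=C, to=B, msg='done')): A:[] B:[done] C:[stop] D:[req]
After 4 (send(from=C, to=B, msg='tick')): A:[] B:[done,tick] C:[stop] D:[req]
After 5 (send(from=B, to=D, msg='err')): A:[] B:[done,tick] C:[stop] D:[req,err]
After 6 (send(from=C, to=B, msg='hello')): A:[] B:[done,tick,hello] C:[stop] D:[req,err]
After 7 (process(D)): A:[] B:[done,tick,hello] C:[stop] D:[err]
After 8 (process(B)): A:[] B:[tick,hello] C:[stop] D:[err]
After 9 (process(A)): A:[] B:[tick,hello] C:[stop] D:[err]
After 10 (send(from=D, to=B, msg='ping')): A:[] B:[tick,hello,ping] C:[stop] D:[err]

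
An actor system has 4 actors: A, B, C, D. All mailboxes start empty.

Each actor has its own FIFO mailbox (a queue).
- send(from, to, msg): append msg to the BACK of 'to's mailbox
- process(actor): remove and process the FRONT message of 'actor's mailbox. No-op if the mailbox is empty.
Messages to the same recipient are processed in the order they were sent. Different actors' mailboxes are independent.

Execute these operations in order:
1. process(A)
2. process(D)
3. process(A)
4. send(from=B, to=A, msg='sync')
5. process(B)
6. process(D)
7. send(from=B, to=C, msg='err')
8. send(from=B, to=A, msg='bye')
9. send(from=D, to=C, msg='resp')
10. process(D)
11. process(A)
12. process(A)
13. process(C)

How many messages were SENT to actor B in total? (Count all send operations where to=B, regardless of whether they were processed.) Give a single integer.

Answer: 0

Derivation:
After 1 (process(A)): A:[] B:[] C:[] D:[]
After 2 (process(D)): A:[] B:[] C:[] D:[]
After 3 (process(A)): A:[] B:[] C:[] D:[]
After 4 (send(from=B, to=A, msg='sync')): A:[sync] B:[] C:[] D:[]
After 5 (process(B)): A:[sync] B:[] C:[] D:[]
After 6 (process(D)): A:[sync] B:[] C:[] D:[]
After 7 (send(from=B, to=C, msg='err')): A:[sync] B:[] C:[err] D:[]
After 8 (send(from=B, to=A, msg='bye')): A:[sync,bye] B:[] C:[err] D:[]
After 9 (send(from=D, to=C, msg='resp')): A:[sync,bye] B:[] C:[err,resp] D:[]
After 10 (process(D)): A:[sync,bye] B:[] C:[err,resp] D:[]
After 11 (process(A)): A:[bye] B:[] C:[err,resp] D:[]
After 12 (process(A)): A:[] B:[] C:[err,resp] D:[]
After 13 (process(C)): A:[] B:[] C:[resp] D:[]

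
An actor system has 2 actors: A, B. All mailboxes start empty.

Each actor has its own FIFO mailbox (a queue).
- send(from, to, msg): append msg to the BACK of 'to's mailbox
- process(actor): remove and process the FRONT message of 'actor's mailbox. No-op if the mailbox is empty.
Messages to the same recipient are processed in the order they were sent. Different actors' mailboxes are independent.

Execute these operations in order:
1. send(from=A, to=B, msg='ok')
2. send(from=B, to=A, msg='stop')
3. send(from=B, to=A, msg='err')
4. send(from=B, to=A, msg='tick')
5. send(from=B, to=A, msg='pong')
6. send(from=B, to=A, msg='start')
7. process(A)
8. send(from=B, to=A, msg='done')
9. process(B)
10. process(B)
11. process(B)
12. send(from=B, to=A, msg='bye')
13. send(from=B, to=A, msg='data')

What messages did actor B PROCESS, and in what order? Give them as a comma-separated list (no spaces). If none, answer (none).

Answer: ok

Derivation:
After 1 (send(from=A, to=B, msg='ok')): A:[] B:[ok]
After 2 (send(from=B, to=A, msg='stop')): A:[stop] B:[ok]
After 3 (send(from=B, to=A, msg='err')): A:[stop,err] B:[ok]
After 4 (send(from=B, to=A, msg='tick')): A:[stop,err,tick] B:[ok]
After 5 (send(from=B, to=A, msg='pong')): A:[stop,err,tick,pong] B:[ok]
After 6 (send(from=B, to=A, msg='start')): A:[stop,err,tick,pong,start] B:[ok]
After 7 (process(A)): A:[err,tick,pong,start] B:[ok]
After 8 (send(from=B, to=A, msg='done')): A:[err,tick,pong,start,done] B:[ok]
After 9 (process(B)): A:[err,tick,pong,start,done] B:[]
After 10 (process(B)): A:[err,tick,pong,start,done] B:[]
After 11 (process(B)): A:[err,tick,pong,start,done] B:[]
After 12 (send(from=B, to=A, msg='bye')): A:[err,tick,pong,start,done,bye] B:[]
After 13 (send(from=B, to=A, msg='data')): A:[err,tick,pong,start,done,bye,data] B:[]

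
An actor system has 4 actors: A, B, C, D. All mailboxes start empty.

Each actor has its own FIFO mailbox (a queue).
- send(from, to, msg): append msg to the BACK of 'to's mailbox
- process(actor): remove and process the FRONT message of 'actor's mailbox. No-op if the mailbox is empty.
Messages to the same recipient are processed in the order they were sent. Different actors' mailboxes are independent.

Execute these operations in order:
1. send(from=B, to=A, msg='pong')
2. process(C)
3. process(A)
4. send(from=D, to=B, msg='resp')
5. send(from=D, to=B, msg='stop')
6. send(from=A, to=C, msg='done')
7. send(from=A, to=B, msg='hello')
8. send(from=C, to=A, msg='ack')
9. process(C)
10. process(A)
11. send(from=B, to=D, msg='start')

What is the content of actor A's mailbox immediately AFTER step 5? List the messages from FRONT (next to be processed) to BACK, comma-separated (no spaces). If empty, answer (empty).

After 1 (send(from=B, to=A, msg='pong')): A:[pong] B:[] C:[] D:[]
After 2 (process(C)): A:[pong] B:[] C:[] D:[]
After 3 (process(A)): A:[] B:[] C:[] D:[]
After 4 (send(from=D, to=B, msg='resp')): A:[] B:[resp] C:[] D:[]
After 5 (send(from=D, to=B, msg='stop')): A:[] B:[resp,stop] C:[] D:[]

(empty)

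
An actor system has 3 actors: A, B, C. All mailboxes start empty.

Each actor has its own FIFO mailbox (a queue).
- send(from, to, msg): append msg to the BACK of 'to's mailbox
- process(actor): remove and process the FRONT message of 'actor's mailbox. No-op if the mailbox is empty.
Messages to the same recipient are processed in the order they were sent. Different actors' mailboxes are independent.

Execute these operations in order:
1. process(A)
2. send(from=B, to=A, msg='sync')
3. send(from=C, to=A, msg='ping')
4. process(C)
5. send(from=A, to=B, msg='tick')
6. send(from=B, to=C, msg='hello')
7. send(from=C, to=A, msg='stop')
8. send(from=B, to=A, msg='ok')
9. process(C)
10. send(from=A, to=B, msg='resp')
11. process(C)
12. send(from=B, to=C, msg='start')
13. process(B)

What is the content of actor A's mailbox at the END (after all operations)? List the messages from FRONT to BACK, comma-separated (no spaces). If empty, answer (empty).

After 1 (process(A)): A:[] B:[] C:[]
After 2 (send(from=B, to=A, msg='sync')): A:[sync] B:[] C:[]
After 3 (send(from=C, to=A, msg='ping')): A:[sync,ping] B:[] C:[]
After 4 (process(C)): A:[sync,ping] B:[] C:[]
After 5 (send(from=A, to=B, msg='tick')): A:[sync,ping] B:[tick] C:[]
After 6 (send(from=B, to=C, msg='hello')): A:[sync,ping] B:[tick] C:[hello]
After 7 (send(from=C, to=A, msg='stop')): A:[sync,ping,stop] B:[tick] C:[hello]
After 8 (send(from=B, to=A, msg='ok')): A:[sync,ping,stop,ok] B:[tick] C:[hello]
After 9 (process(C)): A:[sync,ping,stop,ok] B:[tick] C:[]
After 10 (send(from=A, to=B, msg='resp')): A:[sync,ping,stop,ok] B:[tick,resp] C:[]
After 11 (process(C)): A:[sync,ping,stop,ok] B:[tick,resp] C:[]
After 12 (send(from=B, to=C, msg='start')): A:[sync,ping,stop,ok] B:[tick,resp] C:[start]
After 13 (process(B)): A:[sync,ping,stop,ok] B:[resp] C:[start]

Answer: sync,ping,stop,ok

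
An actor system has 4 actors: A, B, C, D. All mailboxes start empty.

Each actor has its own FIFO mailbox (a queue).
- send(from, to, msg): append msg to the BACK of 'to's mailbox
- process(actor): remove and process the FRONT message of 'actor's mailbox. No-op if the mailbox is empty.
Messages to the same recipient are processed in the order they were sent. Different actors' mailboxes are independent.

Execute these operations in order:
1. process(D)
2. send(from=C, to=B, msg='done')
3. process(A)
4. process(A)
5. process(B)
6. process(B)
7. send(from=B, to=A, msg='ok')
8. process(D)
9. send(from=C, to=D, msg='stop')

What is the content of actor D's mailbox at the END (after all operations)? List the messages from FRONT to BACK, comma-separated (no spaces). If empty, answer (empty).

After 1 (process(D)): A:[] B:[] C:[] D:[]
After 2 (send(from=C, to=B, msg='done')): A:[] B:[done] C:[] D:[]
After 3 (process(A)): A:[] B:[done] C:[] D:[]
After 4 (process(A)): A:[] B:[done] C:[] D:[]
After 5 (process(B)): A:[] B:[] C:[] D:[]
After 6 (process(B)): A:[] B:[] C:[] D:[]
After 7 (send(from=B, to=A, msg='ok')): A:[ok] B:[] C:[] D:[]
After 8 (process(D)): A:[ok] B:[] C:[] D:[]
After 9 (send(from=C, to=D, msg='stop')): A:[ok] B:[] C:[] D:[stop]

Answer: stop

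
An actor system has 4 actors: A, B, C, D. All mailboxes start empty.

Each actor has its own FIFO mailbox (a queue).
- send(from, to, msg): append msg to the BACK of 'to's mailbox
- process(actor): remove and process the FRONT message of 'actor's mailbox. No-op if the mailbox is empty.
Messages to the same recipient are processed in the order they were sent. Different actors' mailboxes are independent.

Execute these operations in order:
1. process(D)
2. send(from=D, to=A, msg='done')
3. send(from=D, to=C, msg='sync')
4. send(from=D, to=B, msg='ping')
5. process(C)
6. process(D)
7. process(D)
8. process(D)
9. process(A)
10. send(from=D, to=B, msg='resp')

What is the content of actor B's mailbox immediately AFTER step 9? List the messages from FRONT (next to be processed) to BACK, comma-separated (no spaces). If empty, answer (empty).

After 1 (process(D)): A:[] B:[] C:[] D:[]
After 2 (send(from=D, to=A, msg='done')): A:[done] B:[] C:[] D:[]
After 3 (send(from=D, to=C, msg='sync')): A:[done] B:[] C:[sync] D:[]
After 4 (send(from=D, to=B, msg='ping')): A:[done] B:[ping] C:[sync] D:[]
After 5 (process(C)): A:[done] B:[ping] C:[] D:[]
After 6 (process(D)): A:[done] B:[ping] C:[] D:[]
After 7 (process(D)): A:[done] B:[ping] C:[] D:[]
After 8 (process(D)): A:[done] B:[ping] C:[] D:[]
After 9 (process(A)): A:[] B:[ping] C:[] D:[]

ping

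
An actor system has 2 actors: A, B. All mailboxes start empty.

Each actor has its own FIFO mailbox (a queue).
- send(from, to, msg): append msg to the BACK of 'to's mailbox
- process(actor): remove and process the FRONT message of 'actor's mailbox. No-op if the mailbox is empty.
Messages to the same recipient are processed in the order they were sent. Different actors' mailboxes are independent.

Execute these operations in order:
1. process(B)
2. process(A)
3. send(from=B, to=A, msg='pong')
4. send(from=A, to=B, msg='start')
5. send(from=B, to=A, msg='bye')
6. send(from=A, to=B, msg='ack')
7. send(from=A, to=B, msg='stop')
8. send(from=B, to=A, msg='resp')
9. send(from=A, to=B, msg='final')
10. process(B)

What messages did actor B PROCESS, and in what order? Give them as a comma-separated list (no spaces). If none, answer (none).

Answer: start

Derivation:
After 1 (process(B)): A:[] B:[]
After 2 (process(A)): A:[] B:[]
After 3 (send(from=B, to=A, msg='pong')): A:[pong] B:[]
After 4 (send(from=A, to=B, msg='start')): A:[pong] B:[start]
After 5 (send(from=B, to=A, msg='bye')): A:[pong,bye] B:[start]
After 6 (send(from=A, to=B, msg='ack')): A:[pong,bye] B:[start,ack]
After 7 (send(from=A, to=B, msg='stop')): A:[pong,bye] B:[start,ack,stop]
After 8 (send(from=B, to=A, msg='resp')): A:[pong,bye,resp] B:[start,ack,stop]
After 9 (send(from=A, to=B, msg='final')): A:[pong,bye,resp] B:[start,ack,stop,final]
After 10 (process(B)): A:[pong,bye,resp] B:[ack,stop,final]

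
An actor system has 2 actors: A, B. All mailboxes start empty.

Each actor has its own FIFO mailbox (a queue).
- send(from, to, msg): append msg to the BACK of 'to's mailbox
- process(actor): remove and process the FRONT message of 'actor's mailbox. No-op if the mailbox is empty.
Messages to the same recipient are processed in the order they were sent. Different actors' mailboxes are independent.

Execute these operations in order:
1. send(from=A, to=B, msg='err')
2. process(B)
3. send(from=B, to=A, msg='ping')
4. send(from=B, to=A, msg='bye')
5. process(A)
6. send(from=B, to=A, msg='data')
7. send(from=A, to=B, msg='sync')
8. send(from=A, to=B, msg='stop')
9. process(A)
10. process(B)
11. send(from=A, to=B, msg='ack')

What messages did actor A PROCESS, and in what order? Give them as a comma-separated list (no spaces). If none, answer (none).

After 1 (send(from=A, to=B, msg='err')): A:[] B:[err]
After 2 (process(B)): A:[] B:[]
After 3 (send(from=B, to=A, msg='ping')): A:[ping] B:[]
After 4 (send(from=B, to=A, msg='bye')): A:[ping,bye] B:[]
After 5 (process(A)): A:[bye] B:[]
After 6 (send(from=B, to=A, msg='data')): A:[bye,data] B:[]
After 7 (send(from=A, to=B, msg='sync')): A:[bye,data] B:[sync]
After 8 (send(from=A, to=B, msg='stop')): A:[bye,data] B:[sync,stop]
After 9 (process(A)): A:[data] B:[sync,stop]
After 10 (process(B)): A:[data] B:[stop]
After 11 (send(from=A, to=B, msg='ack')): A:[data] B:[stop,ack]

Answer: ping,bye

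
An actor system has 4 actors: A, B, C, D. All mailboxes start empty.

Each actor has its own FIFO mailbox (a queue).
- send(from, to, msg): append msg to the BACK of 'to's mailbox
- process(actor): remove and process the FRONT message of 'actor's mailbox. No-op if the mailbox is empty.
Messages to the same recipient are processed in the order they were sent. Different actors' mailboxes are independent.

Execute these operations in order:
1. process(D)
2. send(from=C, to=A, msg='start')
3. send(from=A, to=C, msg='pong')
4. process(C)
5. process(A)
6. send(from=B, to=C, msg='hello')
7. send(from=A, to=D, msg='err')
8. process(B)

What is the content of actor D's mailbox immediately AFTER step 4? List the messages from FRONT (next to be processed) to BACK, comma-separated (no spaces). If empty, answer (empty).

After 1 (process(D)): A:[] B:[] C:[] D:[]
After 2 (send(from=C, to=A, msg='start')): A:[start] B:[] C:[] D:[]
After 3 (send(from=A, to=C, msg='pong')): A:[start] B:[] C:[pong] D:[]
After 4 (process(C)): A:[start] B:[] C:[] D:[]

(empty)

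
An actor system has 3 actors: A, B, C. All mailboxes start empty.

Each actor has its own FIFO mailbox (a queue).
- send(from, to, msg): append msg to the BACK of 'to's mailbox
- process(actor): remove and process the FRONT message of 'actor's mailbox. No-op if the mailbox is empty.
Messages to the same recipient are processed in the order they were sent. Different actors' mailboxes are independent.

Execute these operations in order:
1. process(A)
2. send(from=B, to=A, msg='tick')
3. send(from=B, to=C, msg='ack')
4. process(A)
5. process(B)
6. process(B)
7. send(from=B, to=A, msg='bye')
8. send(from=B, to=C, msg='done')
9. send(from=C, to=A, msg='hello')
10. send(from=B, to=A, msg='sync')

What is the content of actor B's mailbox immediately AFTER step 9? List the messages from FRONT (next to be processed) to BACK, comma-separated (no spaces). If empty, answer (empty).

After 1 (process(A)): A:[] B:[] C:[]
After 2 (send(from=B, to=A, msg='tick')): A:[tick] B:[] C:[]
After 3 (send(from=B, to=C, msg='ack')): A:[tick] B:[] C:[ack]
After 4 (process(A)): A:[] B:[] C:[ack]
After 5 (process(B)): A:[] B:[] C:[ack]
After 6 (process(B)): A:[] B:[] C:[ack]
After 7 (send(from=B, to=A, msg='bye')): A:[bye] B:[] C:[ack]
After 8 (send(from=B, to=C, msg='done')): A:[bye] B:[] C:[ack,done]
After 9 (send(from=C, to=A, msg='hello')): A:[bye,hello] B:[] C:[ack,done]

(empty)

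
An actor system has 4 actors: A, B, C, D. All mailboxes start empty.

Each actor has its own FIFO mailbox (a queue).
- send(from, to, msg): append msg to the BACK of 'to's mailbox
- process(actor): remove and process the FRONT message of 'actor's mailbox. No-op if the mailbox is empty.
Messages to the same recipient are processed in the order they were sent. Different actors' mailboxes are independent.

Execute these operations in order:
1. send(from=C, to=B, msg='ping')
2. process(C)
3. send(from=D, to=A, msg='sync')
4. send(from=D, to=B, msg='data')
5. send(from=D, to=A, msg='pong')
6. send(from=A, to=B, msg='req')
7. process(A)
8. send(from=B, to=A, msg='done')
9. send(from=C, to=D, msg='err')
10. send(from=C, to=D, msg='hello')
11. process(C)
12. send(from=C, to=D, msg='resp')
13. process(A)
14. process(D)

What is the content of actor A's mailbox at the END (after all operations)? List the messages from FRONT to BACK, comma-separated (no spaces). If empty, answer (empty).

After 1 (send(from=C, to=B, msg='ping')): A:[] B:[ping] C:[] D:[]
After 2 (process(C)): A:[] B:[ping] C:[] D:[]
After 3 (send(from=D, to=A, msg='sync')): A:[sync] B:[ping] C:[] D:[]
After 4 (send(from=D, to=B, msg='data')): A:[sync] B:[ping,data] C:[] D:[]
After 5 (send(from=D, to=A, msg='pong')): A:[sync,pong] B:[ping,data] C:[] D:[]
After 6 (send(from=A, to=B, msg='req')): A:[sync,pong] B:[ping,data,req] C:[] D:[]
After 7 (process(A)): A:[pong] B:[ping,data,req] C:[] D:[]
After 8 (send(from=B, to=A, msg='done')): A:[pong,done] B:[ping,data,req] C:[] D:[]
After 9 (send(from=C, to=D, msg='err')): A:[pong,done] B:[ping,data,req] C:[] D:[err]
After 10 (send(from=C, to=D, msg='hello')): A:[pong,done] B:[ping,data,req] C:[] D:[err,hello]
After 11 (process(C)): A:[pong,done] B:[ping,data,req] C:[] D:[err,hello]
After 12 (send(from=C, to=D, msg='resp')): A:[pong,done] B:[ping,data,req] C:[] D:[err,hello,resp]
After 13 (process(A)): A:[done] B:[ping,data,req] C:[] D:[err,hello,resp]
After 14 (process(D)): A:[done] B:[ping,data,req] C:[] D:[hello,resp]

Answer: done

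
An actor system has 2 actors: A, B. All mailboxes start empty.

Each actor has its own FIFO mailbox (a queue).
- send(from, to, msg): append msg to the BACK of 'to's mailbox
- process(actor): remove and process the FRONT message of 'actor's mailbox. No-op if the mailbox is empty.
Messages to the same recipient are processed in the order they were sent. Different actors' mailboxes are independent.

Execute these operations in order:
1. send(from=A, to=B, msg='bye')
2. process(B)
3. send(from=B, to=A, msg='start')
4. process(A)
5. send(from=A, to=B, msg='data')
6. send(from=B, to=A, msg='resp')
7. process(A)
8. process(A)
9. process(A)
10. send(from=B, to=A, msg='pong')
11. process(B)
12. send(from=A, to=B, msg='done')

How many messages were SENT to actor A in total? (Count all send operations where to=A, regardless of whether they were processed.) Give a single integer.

Answer: 3

Derivation:
After 1 (send(from=A, to=B, msg='bye')): A:[] B:[bye]
After 2 (process(B)): A:[] B:[]
After 3 (send(from=B, to=A, msg='start')): A:[start] B:[]
After 4 (process(A)): A:[] B:[]
After 5 (send(from=A, to=B, msg='data')): A:[] B:[data]
After 6 (send(from=B, to=A, msg='resp')): A:[resp] B:[data]
After 7 (process(A)): A:[] B:[data]
After 8 (process(A)): A:[] B:[data]
After 9 (process(A)): A:[] B:[data]
After 10 (send(from=B, to=A, msg='pong')): A:[pong] B:[data]
After 11 (process(B)): A:[pong] B:[]
After 12 (send(from=A, to=B, msg='done')): A:[pong] B:[done]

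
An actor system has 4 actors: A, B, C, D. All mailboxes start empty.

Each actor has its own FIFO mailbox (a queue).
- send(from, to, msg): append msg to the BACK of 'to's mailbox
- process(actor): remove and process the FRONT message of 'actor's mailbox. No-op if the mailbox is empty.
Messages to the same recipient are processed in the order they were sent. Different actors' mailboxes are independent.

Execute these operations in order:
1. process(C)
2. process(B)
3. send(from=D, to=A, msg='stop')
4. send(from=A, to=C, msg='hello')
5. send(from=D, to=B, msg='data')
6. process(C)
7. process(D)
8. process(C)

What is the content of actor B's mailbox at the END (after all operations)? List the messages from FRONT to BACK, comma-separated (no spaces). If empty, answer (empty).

Answer: data

Derivation:
After 1 (process(C)): A:[] B:[] C:[] D:[]
After 2 (process(B)): A:[] B:[] C:[] D:[]
After 3 (send(from=D, to=A, msg='stop')): A:[stop] B:[] C:[] D:[]
After 4 (send(from=A, to=C, msg='hello')): A:[stop] B:[] C:[hello] D:[]
After 5 (send(from=D, to=B, msg='data')): A:[stop] B:[data] C:[hello] D:[]
After 6 (process(C)): A:[stop] B:[data] C:[] D:[]
After 7 (process(D)): A:[stop] B:[data] C:[] D:[]
After 8 (process(C)): A:[stop] B:[data] C:[] D:[]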